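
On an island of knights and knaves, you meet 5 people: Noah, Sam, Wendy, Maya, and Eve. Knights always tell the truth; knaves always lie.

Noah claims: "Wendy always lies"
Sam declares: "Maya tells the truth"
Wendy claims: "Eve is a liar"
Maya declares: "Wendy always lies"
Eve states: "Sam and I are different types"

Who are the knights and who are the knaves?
Noah is a knave.
Sam is a knave.
Wendy is a knight.
Maya is a knave.
Eve is a knave.

Verification:
- Noah (knave) says "Wendy always lies" - this is FALSE (a lie) because Wendy is a knight.
- Sam (knave) says "Maya tells the truth" - this is FALSE (a lie) because Maya is a knave.
- Wendy (knight) says "Eve is a liar" - this is TRUE because Eve is a knave.
- Maya (knave) says "Wendy always lies" - this is FALSE (a lie) because Wendy is a knight.
- Eve (knave) says "Sam and I are different types" - this is FALSE (a lie) because Eve is a knave and Sam is a knave.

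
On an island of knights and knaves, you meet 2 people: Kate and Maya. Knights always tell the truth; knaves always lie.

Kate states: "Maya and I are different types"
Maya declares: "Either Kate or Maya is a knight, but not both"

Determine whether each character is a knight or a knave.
Kate is a knave.
Maya is a knave.

Verification:
- Kate (knave) says "Maya and I are different types" - this is FALSE (a lie) because Kate is a knave and Maya is a knave.
- Maya (knave) says "Either Kate or Maya is a knight, but not both" - this is FALSE (a lie) because Kate is a knave and Maya is a knave.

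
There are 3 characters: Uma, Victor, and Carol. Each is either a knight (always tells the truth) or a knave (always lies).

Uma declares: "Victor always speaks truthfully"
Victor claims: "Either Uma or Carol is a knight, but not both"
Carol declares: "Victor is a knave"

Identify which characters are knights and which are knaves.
Uma is a knight.
Victor is a knight.
Carol is a knave.

Verification:
- Uma (knight) says "Victor always speaks truthfully" - this is TRUE because Victor is a knight.
- Victor (knight) says "Either Uma or Carol is a knight, but not both" - this is TRUE because Uma is a knight and Carol is a knave.
- Carol (knave) says "Victor is a knave" - this is FALSE (a lie) because Victor is a knight.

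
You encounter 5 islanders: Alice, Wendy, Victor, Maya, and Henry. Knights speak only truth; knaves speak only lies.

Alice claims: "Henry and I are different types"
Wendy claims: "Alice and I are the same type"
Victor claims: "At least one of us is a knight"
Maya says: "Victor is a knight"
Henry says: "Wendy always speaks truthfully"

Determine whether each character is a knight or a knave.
Alice is a knight.
Wendy is a knave.
Victor is a knight.
Maya is a knight.
Henry is a knave.

Verification:
- Alice (knight) says "Henry and I are different types" - this is TRUE because Alice is a knight and Henry is a knave.
- Wendy (knave) says "Alice and I are the same type" - this is FALSE (a lie) because Wendy is a knave and Alice is a knight.
- Victor (knight) says "At least one of us is a knight" - this is TRUE because Alice, Victor, and Maya are knights.
- Maya (knight) says "Victor is a knight" - this is TRUE because Victor is a knight.
- Henry (knave) says "Wendy always speaks truthfully" - this is FALSE (a lie) because Wendy is a knave.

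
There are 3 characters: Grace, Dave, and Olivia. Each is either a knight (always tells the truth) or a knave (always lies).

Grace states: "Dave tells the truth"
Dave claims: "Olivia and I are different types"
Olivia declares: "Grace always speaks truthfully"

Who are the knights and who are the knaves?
Grace is a knave.
Dave is a knave.
Olivia is a knave.

Verification:
- Grace (knave) says "Dave tells the truth" - this is FALSE (a lie) because Dave is a knave.
- Dave (knave) says "Olivia and I are different types" - this is FALSE (a lie) because Dave is a knave and Olivia is a knave.
- Olivia (knave) says "Grace always speaks truthfully" - this is FALSE (a lie) because Grace is a knave.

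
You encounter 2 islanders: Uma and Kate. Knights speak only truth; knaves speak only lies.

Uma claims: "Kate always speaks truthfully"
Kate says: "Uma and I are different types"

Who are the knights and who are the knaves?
Uma is a knave.
Kate is a knave.

Verification:
- Uma (knave) says "Kate always speaks truthfully" - this is FALSE (a lie) because Kate is a knave.
- Kate (knave) says "Uma and I are different types" - this is FALSE (a lie) because Kate is a knave and Uma is a knave.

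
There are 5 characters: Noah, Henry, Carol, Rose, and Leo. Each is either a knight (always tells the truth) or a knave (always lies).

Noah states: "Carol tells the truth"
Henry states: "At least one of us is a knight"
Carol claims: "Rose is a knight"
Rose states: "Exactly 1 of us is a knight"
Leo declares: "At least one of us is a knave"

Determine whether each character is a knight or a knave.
Noah is a knave.
Henry is a knight.
Carol is a knave.
Rose is a knave.
Leo is a knight.

Verification:
- Noah (knave) says "Carol tells the truth" - this is FALSE (a lie) because Carol is a knave.
- Henry (knight) says "At least one of us is a knight" - this is TRUE because Henry and Leo are knights.
- Carol (knave) says "Rose is a knight" - this is FALSE (a lie) because Rose is a knave.
- Rose (knave) says "Exactly 1 of us is a knight" - this is FALSE (a lie) because there are 2 knights.
- Leo (knight) says "At least one of us is a knave" - this is TRUE because Noah, Carol, and Rose are knaves.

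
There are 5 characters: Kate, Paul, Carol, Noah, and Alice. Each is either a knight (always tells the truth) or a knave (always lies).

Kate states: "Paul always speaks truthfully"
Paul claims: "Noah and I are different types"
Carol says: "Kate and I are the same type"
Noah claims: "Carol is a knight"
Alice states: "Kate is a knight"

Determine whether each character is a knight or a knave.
Kate is a knight.
Paul is a knight.
Carol is a knave.
Noah is a knave.
Alice is a knight.

Verification:
- Kate (knight) says "Paul always speaks truthfully" - this is TRUE because Paul is a knight.
- Paul (knight) says "Noah and I are different types" - this is TRUE because Paul is a knight and Noah is a knave.
- Carol (knave) says "Kate and I are the same type" - this is FALSE (a lie) because Carol is a knave and Kate is a knight.
- Noah (knave) says "Carol is a knight" - this is FALSE (a lie) because Carol is a knave.
- Alice (knight) says "Kate is a knight" - this is TRUE because Kate is a knight.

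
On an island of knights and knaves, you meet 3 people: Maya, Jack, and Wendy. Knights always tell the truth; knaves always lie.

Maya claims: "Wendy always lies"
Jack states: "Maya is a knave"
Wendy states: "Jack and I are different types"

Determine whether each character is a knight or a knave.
Maya is a knight.
Jack is a knave.
Wendy is a knave.

Verification:
- Maya (knight) says "Wendy always lies" - this is TRUE because Wendy is a knave.
- Jack (knave) says "Maya is a knave" - this is FALSE (a lie) because Maya is a knight.
- Wendy (knave) says "Jack and I are different types" - this is FALSE (a lie) because Wendy is a knave and Jack is a knave.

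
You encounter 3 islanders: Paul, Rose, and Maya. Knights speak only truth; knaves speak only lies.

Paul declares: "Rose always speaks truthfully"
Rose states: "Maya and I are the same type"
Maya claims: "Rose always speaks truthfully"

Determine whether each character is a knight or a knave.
Paul is a knight.
Rose is a knight.
Maya is a knight.

Verification:
- Paul (knight) says "Rose always speaks truthfully" - this is TRUE because Rose is a knight.
- Rose (knight) says "Maya and I are the same type" - this is TRUE because Rose is a knight and Maya is a knight.
- Maya (knight) says "Rose always speaks truthfully" - this is TRUE because Rose is a knight.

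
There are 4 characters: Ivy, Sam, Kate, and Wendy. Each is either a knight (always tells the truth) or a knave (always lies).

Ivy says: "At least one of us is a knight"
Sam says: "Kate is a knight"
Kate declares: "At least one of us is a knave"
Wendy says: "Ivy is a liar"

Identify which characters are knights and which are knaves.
Ivy is a knight.
Sam is a knight.
Kate is a knight.
Wendy is a knave.

Verification:
- Ivy (knight) says "At least one of us is a knight" - this is TRUE because Ivy, Sam, and Kate are knights.
- Sam (knight) says "Kate is a knight" - this is TRUE because Kate is a knight.
- Kate (knight) says "At least one of us is a knave" - this is TRUE because Wendy is a knave.
- Wendy (knave) says "Ivy is a liar" - this is FALSE (a lie) because Ivy is a knight.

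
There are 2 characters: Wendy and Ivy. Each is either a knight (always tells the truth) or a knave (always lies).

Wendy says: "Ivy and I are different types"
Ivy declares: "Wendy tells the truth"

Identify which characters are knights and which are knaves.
Wendy is a knave.
Ivy is a knave.

Verification:
- Wendy (knave) says "Ivy and I are different types" - this is FALSE (a lie) because Wendy is a knave and Ivy is a knave.
- Ivy (knave) says "Wendy tells the truth" - this is FALSE (a lie) because Wendy is a knave.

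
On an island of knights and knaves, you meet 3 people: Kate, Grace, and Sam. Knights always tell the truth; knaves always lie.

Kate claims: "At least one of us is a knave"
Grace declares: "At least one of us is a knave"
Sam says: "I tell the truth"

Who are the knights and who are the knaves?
Kate is a knight.
Grace is a knight.
Sam is a knave.

Verification:
- Kate (knight) says "At least one of us is a knave" - this is TRUE because Sam is a knave.
- Grace (knight) says "At least one of us is a knave" - this is TRUE because Sam is a knave.
- Sam (knave) says "I tell the truth" - this is FALSE (a lie) because Sam is a knave.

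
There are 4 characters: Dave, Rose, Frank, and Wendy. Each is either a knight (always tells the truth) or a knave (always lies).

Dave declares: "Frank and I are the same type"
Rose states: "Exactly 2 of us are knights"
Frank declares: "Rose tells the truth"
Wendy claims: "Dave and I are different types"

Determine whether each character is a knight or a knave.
Dave is a knave.
Rose is a knight.
Frank is a knight.
Wendy is a knave.

Verification:
- Dave (knave) says "Frank and I are the same type" - this is FALSE (a lie) because Dave is a knave and Frank is a knight.
- Rose (knight) says "Exactly 2 of us are knights" - this is TRUE because there are 2 knights.
- Frank (knight) says "Rose tells the truth" - this is TRUE because Rose is a knight.
- Wendy (knave) says "Dave and I are different types" - this is FALSE (a lie) because Wendy is a knave and Dave is a knave.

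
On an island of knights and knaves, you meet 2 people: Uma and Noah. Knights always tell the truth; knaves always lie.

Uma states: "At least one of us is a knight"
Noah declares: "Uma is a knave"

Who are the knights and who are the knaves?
Uma is a knight.
Noah is a knave.

Verification:
- Uma (knight) says "At least one of us is a knight" - this is TRUE because Uma is a knight.
- Noah (knave) says "Uma is a knave" - this is FALSE (a lie) because Uma is a knight.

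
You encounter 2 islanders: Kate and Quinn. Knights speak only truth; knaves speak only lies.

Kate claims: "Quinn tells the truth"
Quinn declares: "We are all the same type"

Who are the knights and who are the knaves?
Kate is a knight.
Quinn is a knight.

Verification:
- Kate (knight) says "Quinn tells the truth" - this is TRUE because Quinn is a knight.
- Quinn (knight) says "We are all the same type" - this is TRUE because Kate and Quinn are knights.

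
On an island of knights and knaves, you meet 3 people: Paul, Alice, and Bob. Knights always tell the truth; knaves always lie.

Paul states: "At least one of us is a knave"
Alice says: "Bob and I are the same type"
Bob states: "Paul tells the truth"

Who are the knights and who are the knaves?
Paul is a knight.
Alice is a knave.
Bob is a knight.

Verification:
- Paul (knight) says "At least one of us is a knave" - this is TRUE because Alice is a knave.
- Alice (knave) says "Bob and I are the same type" - this is FALSE (a lie) because Alice is a knave and Bob is a knight.
- Bob (knight) says "Paul tells the truth" - this is TRUE because Paul is a knight.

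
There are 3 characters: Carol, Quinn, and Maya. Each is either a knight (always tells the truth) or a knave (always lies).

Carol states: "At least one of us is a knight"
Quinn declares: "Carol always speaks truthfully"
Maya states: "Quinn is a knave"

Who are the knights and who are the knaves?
Carol is a knight.
Quinn is a knight.
Maya is a knave.

Verification:
- Carol (knight) says "At least one of us is a knight" - this is TRUE because Carol and Quinn are knights.
- Quinn (knight) says "Carol always speaks truthfully" - this is TRUE because Carol is a knight.
- Maya (knave) says "Quinn is a knave" - this is FALSE (a lie) because Quinn is a knight.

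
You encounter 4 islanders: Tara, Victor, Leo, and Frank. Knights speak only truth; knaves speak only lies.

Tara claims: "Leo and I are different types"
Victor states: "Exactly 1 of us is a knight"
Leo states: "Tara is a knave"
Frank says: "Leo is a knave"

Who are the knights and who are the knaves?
Tara is a knight.
Victor is a knave.
Leo is a knave.
Frank is a knight.

Verification:
- Tara (knight) says "Leo and I are different types" - this is TRUE because Tara is a knight and Leo is a knave.
- Victor (knave) says "Exactly 1 of us is a knight" - this is FALSE (a lie) because there are 2 knights.
- Leo (knave) says "Tara is a knave" - this is FALSE (a lie) because Tara is a knight.
- Frank (knight) says "Leo is a knave" - this is TRUE because Leo is a knave.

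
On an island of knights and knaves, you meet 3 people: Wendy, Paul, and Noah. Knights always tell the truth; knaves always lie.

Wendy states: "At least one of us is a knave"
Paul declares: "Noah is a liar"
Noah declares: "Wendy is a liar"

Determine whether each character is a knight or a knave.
Wendy is a knight.
Paul is a knight.
Noah is a knave.

Verification:
- Wendy (knight) says "At least one of us is a knave" - this is TRUE because Noah is a knave.
- Paul (knight) says "Noah is a liar" - this is TRUE because Noah is a knave.
- Noah (knave) says "Wendy is a liar" - this is FALSE (a lie) because Wendy is a knight.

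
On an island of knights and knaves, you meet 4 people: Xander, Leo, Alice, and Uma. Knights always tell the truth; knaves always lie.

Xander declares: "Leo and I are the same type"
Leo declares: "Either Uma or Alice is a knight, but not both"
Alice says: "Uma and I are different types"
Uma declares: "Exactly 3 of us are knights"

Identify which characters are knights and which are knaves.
Xander is a knave.
Leo is a knight.
Alice is a knight.
Uma is a knave.

Verification:
- Xander (knave) says "Leo and I are the same type" - this is FALSE (a lie) because Xander is a knave and Leo is a knight.
- Leo (knight) says "Either Uma or Alice is a knight, but not both" - this is TRUE because Uma is a knave and Alice is a knight.
- Alice (knight) says "Uma and I are different types" - this is TRUE because Alice is a knight and Uma is a knave.
- Uma (knave) says "Exactly 3 of us are knights" - this is FALSE (a lie) because there are 2 knights.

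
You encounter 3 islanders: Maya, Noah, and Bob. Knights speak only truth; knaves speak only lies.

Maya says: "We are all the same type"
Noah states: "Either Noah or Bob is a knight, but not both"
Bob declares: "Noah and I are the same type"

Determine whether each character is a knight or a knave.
Maya is a knave.
Noah is a knight.
Bob is a knave.

Verification:
- Maya (knave) says "We are all the same type" - this is FALSE (a lie) because Noah is a knight and Maya and Bob are knaves.
- Noah (knight) says "Either Noah or Bob is a knight, but not both" - this is TRUE because Noah is a knight and Bob is a knave.
- Bob (knave) says "Noah and I are the same type" - this is FALSE (a lie) because Bob is a knave and Noah is a knight.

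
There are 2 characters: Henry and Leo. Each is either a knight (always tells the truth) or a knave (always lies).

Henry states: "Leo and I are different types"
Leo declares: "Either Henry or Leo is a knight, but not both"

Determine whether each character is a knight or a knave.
Henry is a knave.
Leo is a knave.

Verification:
- Henry (knave) says "Leo and I are different types" - this is FALSE (a lie) because Henry is a knave and Leo is a knave.
- Leo (knave) says "Either Henry or Leo is a knight, but not both" - this is FALSE (a lie) because Henry is a knave and Leo is a knave.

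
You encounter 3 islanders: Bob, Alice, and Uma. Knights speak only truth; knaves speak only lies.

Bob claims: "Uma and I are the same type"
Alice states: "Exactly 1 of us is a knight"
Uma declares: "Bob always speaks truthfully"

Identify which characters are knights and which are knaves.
Bob is a knight.
Alice is a knave.
Uma is a knight.

Verification:
- Bob (knight) says "Uma and I are the same type" - this is TRUE because Bob is a knight and Uma is a knight.
- Alice (knave) says "Exactly 1 of us is a knight" - this is FALSE (a lie) because there are 2 knights.
- Uma (knight) says "Bob always speaks truthfully" - this is TRUE because Bob is a knight.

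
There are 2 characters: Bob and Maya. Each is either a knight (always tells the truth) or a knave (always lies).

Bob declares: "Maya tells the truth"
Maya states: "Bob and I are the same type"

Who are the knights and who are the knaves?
Bob is a knight.
Maya is a knight.

Verification:
- Bob (knight) says "Maya tells the truth" - this is TRUE because Maya is a knight.
- Maya (knight) says "Bob and I are the same type" - this is TRUE because Maya is a knight and Bob is a knight.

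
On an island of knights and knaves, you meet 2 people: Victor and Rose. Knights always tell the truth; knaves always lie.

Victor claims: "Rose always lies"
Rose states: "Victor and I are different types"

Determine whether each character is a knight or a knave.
Victor is a knave.
Rose is a knight.

Verification:
- Victor (knave) says "Rose always lies" - this is FALSE (a lie) because Rose is a knight.
- Rose (knight) says "Victor and I are different types" - this is TRUE because Rose is a knight and Victor is a knave.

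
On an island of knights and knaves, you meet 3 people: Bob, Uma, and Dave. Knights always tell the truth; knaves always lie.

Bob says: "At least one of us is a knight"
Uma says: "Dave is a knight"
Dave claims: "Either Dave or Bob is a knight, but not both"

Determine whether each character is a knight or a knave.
Bob is a knave.
Uma is a knave.
Dave is a knave.

Verification:
- Bob (knave) says "At least one of us is a knight" - this is FALSE (a lie) because no one is a knight.
- Uma (knave) says "Dave is a knight" - this is FALSE (a lie) because Dave is a knave.
- Dave (knave) says "Either Dave or Bob is a knight, but not both" - this is FALSE (a lie) because Dave is a knave and Bob is a knave.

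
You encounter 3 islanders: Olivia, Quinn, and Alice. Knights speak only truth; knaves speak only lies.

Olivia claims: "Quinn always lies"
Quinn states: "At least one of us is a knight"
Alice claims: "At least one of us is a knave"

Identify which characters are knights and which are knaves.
Olivia is a knave.
Quinn is a knight.
Alice is a knight.

Verification:
- Olivia (knave) says "Quinn always lies" - this is FALSE (a lie) because Quinn is a knight.
- Quinn (knight) says "At least one of us is a knight" - this is TRUE because Quinn and Alice are knights.
- Alice (knight) says "At least one of us is a knave" - this is TRUE because Olivia is a knave.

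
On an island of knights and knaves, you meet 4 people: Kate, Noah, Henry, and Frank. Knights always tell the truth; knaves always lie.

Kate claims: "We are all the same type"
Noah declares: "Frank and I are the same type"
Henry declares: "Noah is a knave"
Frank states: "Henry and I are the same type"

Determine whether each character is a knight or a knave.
Kate is a knave.
Noah is a knave.
Henry is a knight.
Frank is a knight.

Verification:
- Kate (knave) says "We are all the same type" - this is FALSE (a lie) because Henry and Frank are knights and Kate and Noah are knaves.
- Noah (knave) says "Frank and I are the same type" - this is FALSE (a lie) because Noah is a knave and Frank is a knight.
- Henry (knight) says "Noah is a knave" - this is TRUE because Noah is a knave.
- Frank (knight) says "Henry and I are the same type" - this is TRUE because Frank is a knight and Henry is a knight.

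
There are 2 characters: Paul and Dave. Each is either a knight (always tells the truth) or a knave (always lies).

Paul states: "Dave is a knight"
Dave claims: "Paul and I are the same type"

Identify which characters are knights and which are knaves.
Paul is a knight.
Dave is a knight.

Verification:
- Paul (knight) says "Dave is a knight" - this is TRUE because Dave is a knight.
- Dave (knight) says "Paul and I are the same type" - this is TRUE because Dave is a knight and Paul is a knight.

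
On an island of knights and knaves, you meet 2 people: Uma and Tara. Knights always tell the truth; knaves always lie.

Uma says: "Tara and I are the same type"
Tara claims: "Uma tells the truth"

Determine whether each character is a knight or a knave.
Uma is a knight.
Tara is a knight.

Verification:
- Uma (knight) says "Tara and I are the same type" - this is TRUE because Uma is a knight and Tara is a knight.
- Tara (knight) says "Uma tells the truth" - this is TRUE because Uma is a knight.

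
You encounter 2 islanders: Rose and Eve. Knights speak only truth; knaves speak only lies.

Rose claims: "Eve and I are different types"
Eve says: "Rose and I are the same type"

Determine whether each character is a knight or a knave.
Rose is a knight.
Eve is a knave.

Verification:
- Rose (knight) says "Eve and I are different types" - this is TRUE because Rose is a knight and Eve is a knave.
- Eve (knave) says "Rose and I are the same type" - this is FALSE (a lie) because Eve is a knave and Rose is a knight.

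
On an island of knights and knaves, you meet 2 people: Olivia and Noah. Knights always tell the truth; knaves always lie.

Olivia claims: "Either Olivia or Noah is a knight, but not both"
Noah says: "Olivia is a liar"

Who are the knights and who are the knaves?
Olivia is a knight.
Noah is a knave.

Verification:
- Olivia (knight) says "Either Olivia or Noah is a knight, but not both" - this is TRUE because Olivia is a knight and Noah is a knave.
- Noah (knave) says "Olivia is a liar" - this is FALSE (a lie) because Olivia is a knight.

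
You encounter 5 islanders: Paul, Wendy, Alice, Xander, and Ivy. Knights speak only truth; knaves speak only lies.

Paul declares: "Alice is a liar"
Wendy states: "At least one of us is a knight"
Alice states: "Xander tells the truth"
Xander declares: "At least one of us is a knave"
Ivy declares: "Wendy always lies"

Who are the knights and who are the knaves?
Paul is a knave.
Wendy is a knight.
Alice is a knight.
Xander is a knight.
Ivy is a knave.

Verification:
- Paul (knave) says "Alice is a liar" - this is FALSE (a lie) because Alice is a knight.
- Wendy (knight) says "At least one of us is a knight" - this is TRUE because Wendy, Alice, and Xander are knights.
- Alice (knight) says "Xander tells the truth" - this is TRUE because Xander is a knight.
- Xander (knight) says "At least one of us is a knave" - this is TRUE because Paul and Ivy are knaves.
- Ivy (knave) says "Wendy always lies" - this is FALSE (a lie) because Wendy is a knight.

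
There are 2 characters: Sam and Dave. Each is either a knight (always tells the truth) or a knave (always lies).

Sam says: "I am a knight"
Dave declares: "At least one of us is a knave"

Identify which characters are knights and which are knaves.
Sam is a knave.
Dave is a knight.

Verification:
- Sam (knave) says "I am a knight" - this is FALSE (a lie) because Sam is a knave.
- Dave (knight) says "At least one of us is a knave" - this is TRUE because Sam is a knave.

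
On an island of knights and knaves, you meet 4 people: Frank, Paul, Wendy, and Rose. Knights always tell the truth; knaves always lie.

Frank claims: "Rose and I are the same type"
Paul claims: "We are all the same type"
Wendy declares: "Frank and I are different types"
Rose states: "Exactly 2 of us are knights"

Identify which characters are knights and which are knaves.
Frank is a knave.
Paul is a knave.
Wendy is a knight.
Rose is a knight.

Verification:
- Frank (knave) says "Rose and I are the same type" - this is FALSE (a lie) because Frank is a knave and Rose is a knight.
- Paul (knave) says "We are all the same type" - this is FALSE (a lie) because Wendy and Rose are knights and Frank and Paul are knaves.
- Wendy (knight) says "Frank and I are different types" - this is TRUE because Wendy is a knight and Frank is a knave.
- Rose (knight) says "Exactly 2 of us are knights" - this is TRUE because there are 2 knights.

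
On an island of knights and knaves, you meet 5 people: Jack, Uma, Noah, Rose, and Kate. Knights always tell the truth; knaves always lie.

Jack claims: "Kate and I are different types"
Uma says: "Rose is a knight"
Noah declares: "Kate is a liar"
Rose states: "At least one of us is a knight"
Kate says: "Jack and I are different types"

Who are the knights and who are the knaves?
Jack is a knave.
Uma is a knight.
Noah is a knight.
Rose is a knight.
Kate is a knave.

Verification:
- Jack (knave) says "Kate and I are different types" - this is FALSE (a lie) because Jack is a knave and Kate is a knave.
- Uma (knight) says "Rose is a knight" - this is TRUE because Rose is a knight.
- Noah (knight) says "Kate is a liar" - this is TRUE because Kate is a knave.
- Rose (knight) says "At least one of us is a knight" - this is TRUE because Uma, Noah, and Rose are knights.
- Kate (knave) says "Jack and I are different types" - this is FALSE (a lie) because Kate is a knave and Jack is a knave.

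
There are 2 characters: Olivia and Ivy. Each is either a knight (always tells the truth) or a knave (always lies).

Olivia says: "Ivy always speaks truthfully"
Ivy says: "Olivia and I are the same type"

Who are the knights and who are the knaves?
Olivia is a knight.
Ivy is a knight.

Verification:
- Olivia (knight) says "Ivy always speaks truthfully" - this is TRUE because Ivy is a knight.
- Ivy (knight) says "Olivia and I are the same type" - this is TRUE because Ivy is a knight and Olivia is a knight.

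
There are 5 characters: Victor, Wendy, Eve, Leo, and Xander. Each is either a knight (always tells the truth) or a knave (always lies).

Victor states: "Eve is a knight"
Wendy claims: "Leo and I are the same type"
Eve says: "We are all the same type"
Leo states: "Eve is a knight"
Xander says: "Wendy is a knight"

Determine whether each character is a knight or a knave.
Victor is a knight.
Wendy is a knight.
Eve is a knight.
Leo is a knight.
Xander is a knight.

Verification:
- Victor (knight) says "Eve is a knight" - this is TRUE because Eve is a knight.
- Wendy (knight) says "Leo and I are the same type" - this is TRUE because Wendy is a knight and Leo is a knight.
- Eve (knight) says "We are all the same type" - this is TRUE because Victor, Wendy, Eve, Leo, and Xander are knights.
- Leo (knight) says "Eve is a knight" - this is TRUE because Eve is a knight.
- Xander (knight) says "Wendy is a knight" - this is TRUE because Wendy is a knight.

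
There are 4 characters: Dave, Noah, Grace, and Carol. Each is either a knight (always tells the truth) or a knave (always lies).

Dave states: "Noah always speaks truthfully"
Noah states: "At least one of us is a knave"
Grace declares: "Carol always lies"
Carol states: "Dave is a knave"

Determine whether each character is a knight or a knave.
Dave is a knight.
Noah is a knight.
Grace is a knight.
Carol is a knave.

Verification:
- Dave (knight) says "Noah always speaks truthfully" - this is TRUE because Noah is a knight.
- Noah (knight) says "At least one of us is a knave" - this is TRUE because Carol is a knave.
- Grace (knight) says "Carol always lies" - this is TRUE because Carol is a knave.
- Carol (knave) says "Dave is a knave" - this is FALSE (a lie) because Dave is a knight.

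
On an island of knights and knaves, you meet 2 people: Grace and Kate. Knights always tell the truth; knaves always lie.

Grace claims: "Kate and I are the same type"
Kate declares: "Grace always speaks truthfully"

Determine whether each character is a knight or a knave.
Grace is a knight.
Kate is a knight.

Verification:
- Grace (knight) says "Kate and I are the same type" - this is TRUE because Grace is a knight and Kate is a knight.
- Kate (knight) says "Grace always speaks truthfully" - this is TRUE because Grace is a knight.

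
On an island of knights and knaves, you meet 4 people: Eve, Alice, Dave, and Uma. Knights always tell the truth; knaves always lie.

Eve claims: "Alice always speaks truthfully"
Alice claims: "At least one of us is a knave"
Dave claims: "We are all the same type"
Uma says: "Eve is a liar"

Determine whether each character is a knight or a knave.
Eve is a knight.
Alice is a knight.
Dave is a knave.
Uma is a knave.

Verification:
- Eve (knight) says "Alice always speaks truthfully" - this is TRUE because Alice is a knight.
- Alice (knight) says "At least one of us is a knave" - this is TRUE because Dave and Uma are knaves.
- Dave (knave) says "We are all the same type" - this is FALSE (a lie) because Eve and Alice are knights and Dave and Uma are knaves.
- Uma (knave) says "Eve is a liar" - this is FALSE (a lie) because Eve is a knight.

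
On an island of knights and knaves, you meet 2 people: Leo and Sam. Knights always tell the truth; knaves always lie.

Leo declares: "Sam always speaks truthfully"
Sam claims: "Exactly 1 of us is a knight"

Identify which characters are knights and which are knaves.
Leo is a knave.
Sam is a knave.

Verification:
- Leo (knave) says "Sam always speaks truthfully" - this is FALSE (a lie) because Sam is a knave.
- Sam (knave) says "Exactly 1 of us is a knight" - this is FALSE (a lie) because there are 0 knights.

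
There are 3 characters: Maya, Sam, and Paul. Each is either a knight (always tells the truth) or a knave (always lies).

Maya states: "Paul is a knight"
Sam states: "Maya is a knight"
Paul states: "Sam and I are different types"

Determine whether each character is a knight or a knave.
Maya is a knave.
Sam is a knave.
Paul is a knave.

Verification:
- Maya (knave) says "Paul is a knight" - this is FALSE (a lie) because Paul is a knave.
- Sam (knave) says "Maya is a knight" - this is FALSE (a lie) because Maya is a knave.
- Paul (knave) says "Sam and I are different types" - this is FALSE (a lie) because Paul is a knave and Sam is a knave.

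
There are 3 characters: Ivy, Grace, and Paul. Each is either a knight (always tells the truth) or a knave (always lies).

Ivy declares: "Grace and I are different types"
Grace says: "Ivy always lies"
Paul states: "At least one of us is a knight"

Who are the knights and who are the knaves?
Ivy is a knight.
Grace is a knave.
Paul is a knight.

Verification:
- Ivy (knight) says "Grace and I are different types" - this is TRUE because Ivy is a knight and Grace is a knave.
- Grace (knave) says "Ivy always lies" - this is FALSE (a lie) because Ivy is a knight.
- Paul (knight) says "At least one of us is a knight" - this is TRUE because Ivy and Paul are knights.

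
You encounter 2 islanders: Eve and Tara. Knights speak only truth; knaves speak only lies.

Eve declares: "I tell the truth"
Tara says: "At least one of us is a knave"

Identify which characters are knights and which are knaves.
Eve is a knave.
Tara is a knight.

Verification:
- Eve (knave) says "I tell the truth" - this is FALSE (a lie) because Eve is a knave.
- Tara (knight) says "At least one of us is a knave" - this is TRUE because Eve is a knave.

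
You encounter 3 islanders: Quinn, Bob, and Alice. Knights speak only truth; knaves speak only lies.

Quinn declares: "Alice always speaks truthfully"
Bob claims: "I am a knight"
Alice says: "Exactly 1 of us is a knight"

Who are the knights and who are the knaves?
Quinn is a knave.
Bob is a knave.
Alice is a knave.

Verification:
- Quinn (knave) says "Alice always speaks truthfully" - this is FALSE (a lie) because Alice is a knave.
- Bob (knave) says "I am a knight" - this is FALSE (a lie) because Bob is a knave.
- Alice (knave) says "Exactly 1 of us is a knight" - this is FALSE (a lie) because there are 0 knights.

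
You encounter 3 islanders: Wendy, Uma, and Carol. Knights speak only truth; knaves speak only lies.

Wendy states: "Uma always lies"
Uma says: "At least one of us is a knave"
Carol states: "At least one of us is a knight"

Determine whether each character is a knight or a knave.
Wendy is a knave.
Uma is a knight.
Carol is a knight.

Verification:
- Wendy (knave) says "Uma always lies" - this is FALSE (a lie) because Uma is a knight.
- Uma (knight) says "At least one of us is a knave" - this is TRUE because Wendy is a knave.
- Carol (knight) says "At least one of us is a knight" - this is TRUE because Uma and Carol are knights.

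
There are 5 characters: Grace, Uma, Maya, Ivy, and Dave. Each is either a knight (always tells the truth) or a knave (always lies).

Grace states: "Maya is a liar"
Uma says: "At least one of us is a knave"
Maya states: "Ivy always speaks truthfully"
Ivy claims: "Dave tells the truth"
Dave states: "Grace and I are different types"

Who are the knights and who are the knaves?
Grace is a knave.
Uma is a knight.
Maya is a knight.
Ivy is a knight.
Dave is a knight.

Verification:
- Grace (knave) says "Maya is a liar" - this is FALSE (a lie) because Maya is a knight.
- Uma (knight) says "At least one of us is a knave" - this is TRUE because Grace is a knave.
- Maya (knight) says "Ivy always speaks truthfully" - this is TRUE because Ivy is a knight.
- Ivy (knight) says "Dave tells the truth" - this is TRUE because Dave is a knight.
- Dave (knight) says "Grace and I are different types" - this is TRUE because Dave is a knight and Grace is a knave.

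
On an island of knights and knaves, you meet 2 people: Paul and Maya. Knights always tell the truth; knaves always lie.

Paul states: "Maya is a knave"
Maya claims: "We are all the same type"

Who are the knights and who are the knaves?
Paul is a knight.
Maya is a knave.

Verification:
- Paul (knight) says "Maya is a knave" - this is TRUE because Maya is a knave.
- Maya (knave) says "We are all the same type" - this is FALSE (a lie) because Paul is a knight and Maya is a knave.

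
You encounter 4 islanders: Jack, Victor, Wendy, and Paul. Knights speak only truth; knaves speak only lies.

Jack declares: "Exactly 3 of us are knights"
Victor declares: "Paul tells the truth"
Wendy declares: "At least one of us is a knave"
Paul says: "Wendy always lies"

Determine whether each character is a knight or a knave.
Jack is a knave.
Victor is a knave.
Wendy is a knight.
Paul is a knave.

Verification:
- Jack (knave) says "Exactly 3 of us are knights" - this is FALSE (a lie) because there are 1 knights.
- Victor (knave) says "Paul tells the truth" - this is FALSE (a lie) because Paul is a knave.
- Wendy (knight) says "At least one of us is a knave" - this is TRUE because Jack, Victor, and Paul are knaves.
- Paul (knave) says "Wendy always lies" - this is FALSE (a lie) because Wendy is a knight.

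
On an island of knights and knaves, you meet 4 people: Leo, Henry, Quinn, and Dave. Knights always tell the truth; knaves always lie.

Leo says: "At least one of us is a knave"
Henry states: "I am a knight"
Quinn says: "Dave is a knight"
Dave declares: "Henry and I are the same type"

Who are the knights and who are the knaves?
Leo is a knight.
Henry is a knight.
Quinn is a knave.
Dave is a knave.

Verification:
- Leo (knight) says "At least one of us is a knave" - this is TRUE because Quinn and Dave are knaves.
- Henry (knight) says "I am a knight" - this is TRUE because Henry is a knight.
- Quinn (knave) says "Dave is a knight" - this is FALSE (a lie) because Dave is a knave.
- Dave (knave) says "Henry and I are the same type" - this is FALSE (a lie) because Dave is a knave and Henry is a knight.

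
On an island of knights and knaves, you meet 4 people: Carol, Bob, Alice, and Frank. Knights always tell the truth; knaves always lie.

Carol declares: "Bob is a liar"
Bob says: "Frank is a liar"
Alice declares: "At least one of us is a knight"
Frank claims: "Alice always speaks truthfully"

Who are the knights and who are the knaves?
Carol is a knight.
Bob is a knave.
Alice is a knight.
Frank is a knight.

Verification:
- Carol (knight) says "Bob is a liar" - this is TRUE because Bob is a knave.
- Bob (knave) says "Frank is a liar" - this is FALSE (a lie) because Frank is a knight.
- Alice (knight) says "At least one of us is a knight" - this is TRUE because Carol, Alice, and Frank are knights.
- Frank (knight) says "Alice always speaks truthfully" - this is TRUE because Alice is a knight.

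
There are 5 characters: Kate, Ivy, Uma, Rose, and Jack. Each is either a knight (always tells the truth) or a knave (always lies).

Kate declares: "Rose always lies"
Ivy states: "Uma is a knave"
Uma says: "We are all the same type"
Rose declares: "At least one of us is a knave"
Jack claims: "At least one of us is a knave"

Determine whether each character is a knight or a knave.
Kate is a knave.
Ivy is a knight.
Uma is a knave.
Rose is a knight.
Jack is a knight.

Verification:
- Kate (knave) says "Rose always lies" - this is FALSE (a lie) because Rose is a knight.
- Ivy (knight) says "Uma is a knave" - this is TRUE because Uma is a knave.
- Uma (knave) says "We are all the same type" - this is FALSE (a lie) because Ivy, Rose, and Jack are knights and Kate and Uma are knaves.
- Rose (knight) says "At least one of us is a knave" - this is TRUE because Kate and Uma are knaves.
- Jack (knight) says "At least one of us is a knave" - this is TRUE because Kate and Uma are knaves.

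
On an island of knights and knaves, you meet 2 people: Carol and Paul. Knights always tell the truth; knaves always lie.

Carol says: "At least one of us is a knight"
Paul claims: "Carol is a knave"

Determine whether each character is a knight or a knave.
Carol is a knight.
Paul is a knave.

Verification:
- Carol (knight) says "At least one of us is a knight" - this is TRUE because Carol is a knight.
- Paul (knave) says "Carol is a knave" - this is FALSE (a lie) because Carol is a knight.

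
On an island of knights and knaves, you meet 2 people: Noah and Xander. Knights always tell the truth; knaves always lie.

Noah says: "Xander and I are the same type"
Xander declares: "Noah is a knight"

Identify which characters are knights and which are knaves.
Noah is a knight.
Xander is a knight.

Verification:
- Noah (knight) says "Xander and I are the same type" - this is TRUE because Noah is a knight and Xander is a knight.
- Xander (knight) says "Noah is a knight" - this is TRUE because Noah is a knight.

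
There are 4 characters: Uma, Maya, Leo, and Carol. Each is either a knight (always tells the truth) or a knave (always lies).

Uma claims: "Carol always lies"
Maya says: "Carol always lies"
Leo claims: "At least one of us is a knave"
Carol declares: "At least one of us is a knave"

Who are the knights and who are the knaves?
Uma is a knave.
Maya is a knave.
Leo is a knight.
Carol is a knight.

Verification:
- Uma (knave) says "Carol always lies" - this is FALSE (a lie) because Carol is a knight.
- Maya (knave) says "Carol always lies" - this is FALSE (a lie) because Carol is a knight.
- Leo (knight) says "At least one of us is a knave" - this is TRUE because Uma and Maya are knaves.
- Carol (knight) says "At least one of us is a knave" - this is TRUE because Uma and Maya are knaves.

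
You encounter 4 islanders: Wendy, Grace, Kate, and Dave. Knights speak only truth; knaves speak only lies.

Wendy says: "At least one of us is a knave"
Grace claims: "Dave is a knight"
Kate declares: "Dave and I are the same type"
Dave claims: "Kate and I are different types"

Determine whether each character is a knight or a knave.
Wendy is a knight.
Grace is a knight.
Kate is a knave.
Dave is a knight.

Verification:
- Wendy (knight) says "At least one of us is a knave" - this is TRUE because Kate is a knave.
- Grace (knight) says "Dave is a knight" - this is TRUE because Dave is a knight.
- Kate (knave) says "Dave and I are the same type" - this is FALSE (a lie) because Kate is a knave and Dave is a knight.
- Dave (knight) says "Kate and I are different types" - this is TRUE because Dave is a knight and Kate is a knave.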